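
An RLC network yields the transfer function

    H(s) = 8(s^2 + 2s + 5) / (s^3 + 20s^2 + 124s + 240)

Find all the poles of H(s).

The poles are the roots of the denominator s^3 + 20s^2 + 124s + 240 = 0.
Trying s = -6: the polynomial evaluates to 0, so (s + 6) is a factor.
Dividing out leaves s^2 + 14s + 40 = 0.
Factoring the quadratic: (s + 4)(s + 10) = 0.

s = -6, -4, -10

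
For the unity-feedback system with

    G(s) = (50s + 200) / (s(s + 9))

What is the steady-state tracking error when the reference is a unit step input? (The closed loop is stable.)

G(s) has one pole at the origin.
This is a Type 1 system; for a step input the steady-state error is zero.

e_ss = 0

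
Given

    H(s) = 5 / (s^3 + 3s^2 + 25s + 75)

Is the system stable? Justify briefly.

The denominator s^3 + 3s^2 + 25s + 75 factors as (s^2 + 25)(s + 3), giving poles at s = ±5j, -3.
Since the simple pole(s) at s = 5j, -5j lie on the jω-axis with none in the right half-plane, the system is marginally stable.

marginally stable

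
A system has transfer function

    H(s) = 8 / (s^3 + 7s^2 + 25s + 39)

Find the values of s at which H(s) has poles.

The poles are the roots of the denominator s^3 + 7s^2 + 25s + 39 = 0.
Trying s = -3: the polynomial evaluates to 0, so (s + 3) is a factor.
Dividing out leaves s^2 + 4s + 13 = 0.
The quadratic formula then gives s = -2 ± 3j.

s = -3, -2 ± 3j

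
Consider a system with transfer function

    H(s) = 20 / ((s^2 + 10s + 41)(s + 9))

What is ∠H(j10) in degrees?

At s = j10: numerator = 20, denominator = -1531 + j310.
∠H = ∠num − ∠den = 0° − (168.55°) = -168.6°.

∠H(j10) ≈ -168.6°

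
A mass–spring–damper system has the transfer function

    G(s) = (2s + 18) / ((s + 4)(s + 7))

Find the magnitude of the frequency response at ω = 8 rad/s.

Substitute s = j8: numerator = 18 + j16, denominator = -36 + j88.
|G(j8)| = |18 + j16| / |-36 + j88| = 24.083 / 95.079 ≈ 0.2533.

|G(j8)| ≈ 0.2533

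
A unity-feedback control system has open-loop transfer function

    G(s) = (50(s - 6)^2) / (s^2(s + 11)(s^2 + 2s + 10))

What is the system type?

The denominator has 2 factors of s at the origin (free integrators), so this is a Type 2 system.

Type 2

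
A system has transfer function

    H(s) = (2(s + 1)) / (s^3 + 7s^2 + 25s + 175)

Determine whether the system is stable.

The denominator s^3 + 7s^2 + 25s + 175 factors as (s^2 + 25)(s + 7), giving poles at s = ±5j, -7.
Since the simple pole(s) at s = 5j, -5j lie on the jω-axis with none in the right half-plane, the system is marginally stable.

marginally stable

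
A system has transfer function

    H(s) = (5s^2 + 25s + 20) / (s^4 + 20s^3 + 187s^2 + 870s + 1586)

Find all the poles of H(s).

s = -5 ± j, -5 ± 6j

The poles are the roots of the denominator s^4 + 20s^3 + 187s^2 + 870s + 1586 = 0.
No real roots exist; factor into two real quadratics: (s^2 + 10s + 26)(s^2 + 10s + 61) = 0.
Each quadratic gives a conjugate pair via the quadratic formula.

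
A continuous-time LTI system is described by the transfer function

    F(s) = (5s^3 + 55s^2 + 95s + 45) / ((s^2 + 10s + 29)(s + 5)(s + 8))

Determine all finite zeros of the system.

s = -1, -9, -1

Set the numerator to zero: 5s^3 + 55s^2 + 95s + 45 = 0, i.e. 5·(s^3 + 11s^2 + 19s + 9) = 0.
Factoring: (s + 1)^2(s + 9) = 0.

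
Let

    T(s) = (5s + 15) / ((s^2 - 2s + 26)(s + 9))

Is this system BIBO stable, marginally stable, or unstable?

unstable

The poles can be read from the denominator factors: s = 1 + 5j, 1 - 5j, -9.
Since the pole(s) at s = 1 + 5j, 1 - 5j lie in the right half-plane, the system is unstable.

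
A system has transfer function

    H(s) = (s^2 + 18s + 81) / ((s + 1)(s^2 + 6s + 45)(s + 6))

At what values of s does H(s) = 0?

s = -9, -9

Set the numerator to zero: s^2 + 18s + 81 = 0.
Factoring: (s + 9)^2 = 0.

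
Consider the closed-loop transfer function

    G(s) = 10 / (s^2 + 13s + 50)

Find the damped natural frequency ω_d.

Comparing s^2 + 13s + 50 to s^2 + 2ζωₙs + ωₙ²: ωₙ = √50 ≈ 7.071 rad/s and ζ = 13/(2·√50) ≈ 0.9192.
ζωₙ = 13/2 = 6.5, so ω_d = ωₙ√(1−ζ²) = √(ωₙ² − (ζωₙ)²) = √(50 − 6.5²) = √7.75 ≈ 2.784 rad/s.

ω_d ≈ 2.784 rad/s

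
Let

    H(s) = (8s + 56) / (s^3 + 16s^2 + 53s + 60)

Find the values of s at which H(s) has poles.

s = -2 ± j, -12

The poles are the roots of the denominator s^3 + 16s^2 + 53s + 60 = 0.
Trying s = -12: the polynomial evaluates to 0, so (s + 12) is a factor.
Dividing out leaves s^2 + 4s + 5 = 0.
The quadratic formula then gives s = -2 ± 1j.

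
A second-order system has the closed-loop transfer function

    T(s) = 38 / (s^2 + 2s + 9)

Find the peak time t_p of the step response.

t_p ≈ 1.111 s

Comparing s^2 + 2s + 9 to s^2 + 2ζωₙs + ωₙ²: ωₙ = 3 rad/s and ζ = 2/(2·3) ≈ 0.3333.
ζωₙ = 2/2 = 1, so ω_d = ωₙ√(1−ζ²) = √(ωₙ² − (ζωₙ)²) = √(9 − 1²) = √8 ≈ 2.828 rad/s.
t_p = π/ω_d = π/2.828 ≈ 1.111 s.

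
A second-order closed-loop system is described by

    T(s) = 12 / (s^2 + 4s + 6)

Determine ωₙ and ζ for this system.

ωₙ ≈ 2.449 rad/s, ζ ≈ 0.8165

Compare the denominator to the standard form s^2 + 2ζωₙs + ωₙ².
ωₙ² = 6, so ωₙ = √6 ≈ 2.449 rad/s.
2ζωₙ = 4, so ζ = 4/(2·√6) ≈ 0.8165.
With ζ = 0.8165 the response is underdamped.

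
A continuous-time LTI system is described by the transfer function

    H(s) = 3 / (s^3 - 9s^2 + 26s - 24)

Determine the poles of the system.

s = 2, 4, 3

The poles are the roots of the denominator s^3 - 9s^2 + 26s - 24 = 0.
Trying s = 2: the polynomial evaluates to 0, so (s - 2) is a factor.
Dividing out leaves s^2 - 7s + 12 = 0.
Factoring the quadratic: (s - 4)(s - 3) = 0.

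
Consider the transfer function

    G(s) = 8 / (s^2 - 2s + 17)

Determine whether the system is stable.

The denominator s^2 - 2s + 17 factors as (s^2 - 2s + 17), giving poles at s = 1 + 4j, 1 - 4j.
Since the pole(s) at s = 1 ± 4j lie in the right half-plane, the system is unstable.

unstable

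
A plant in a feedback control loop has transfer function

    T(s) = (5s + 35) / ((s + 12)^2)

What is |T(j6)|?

Substitute s = j6: numerator = 35 + j30, denominator = 108 + j144.
|T(j6)| = |35 + j30| / |108 + j144| = 46.098 / 180 ≈ 0.2561.

|T(j6)| ≈ 0.2561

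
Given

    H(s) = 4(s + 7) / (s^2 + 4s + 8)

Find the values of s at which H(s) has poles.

The poles are the roots of the denominator s^2 + 4s + 8 = 0.
Using the quadratic formula: s = (-4 ± √(-16))/2 = -2 ± 2j.

s = -2 + 2j, -2 - 2j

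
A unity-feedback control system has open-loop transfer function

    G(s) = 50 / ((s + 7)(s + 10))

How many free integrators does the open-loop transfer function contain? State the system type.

The denominator has no factor of s at the origin — no free integrator — so this is a Type 0 system.

Type 0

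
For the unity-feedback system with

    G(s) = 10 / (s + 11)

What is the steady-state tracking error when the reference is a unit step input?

e_ss = 0.5238

G(s) has no poles at the origin.
This is a Type 0 system. Kp = lim_{s→0} G(s) = 10/11.
e_ss = 1/(1 + Kp) = 1/(1 + 10/11) = 11/21 ≈ 0.5238.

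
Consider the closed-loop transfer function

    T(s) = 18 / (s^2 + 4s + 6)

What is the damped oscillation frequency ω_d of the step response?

ω_d ≈ 1.414 rad/s

Comparing s^2 + 4s + 6 to s^2 + 2ζωₙs + ωₙ²: ωₙ = √6 ≈ 2.449 rad/s and ζ = 4/(2·√6) ≈ 0.8165.
ζωₙ = 4/2 = 2, so ω_d = ωₙ√(1−ζ²) = √(ωₙ² − (ζωₙ)²) = √(6 − 2²) = √2 ≈ 1.414 rad/s.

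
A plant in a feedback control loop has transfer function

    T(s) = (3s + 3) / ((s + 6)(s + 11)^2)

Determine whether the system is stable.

stable

The poles can be read from the denominator factors: s = -6, -11, -11.
Since all poles lie strictly in the left half-plane, the system is stable.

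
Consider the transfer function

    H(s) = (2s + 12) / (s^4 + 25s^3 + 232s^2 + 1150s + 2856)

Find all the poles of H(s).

s = -3 ± 5j, -12, -7

The poles are the roots of the denominator s^4 + 25s^3 + 232s^2 + 1150s + 2856 = 0.
Trying s = -12: the polynomial evaluates to 0, so (s + 12) is a factor.
Dividing out leaves s^3 + 13s^2 + 76s + 238 = 0.
This factors further as (s^2 + 6s + 34)(s + 7) = 0.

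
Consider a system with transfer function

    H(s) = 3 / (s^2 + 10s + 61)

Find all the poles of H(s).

s = -5 ± 6j

The poles are the roots of the denominator s^2 + 10s + 61 = 0.
Using the quadratic formula: s = (-10 ± √(-144))/2 = -5 ± 6j.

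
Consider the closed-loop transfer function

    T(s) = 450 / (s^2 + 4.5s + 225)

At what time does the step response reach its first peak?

Comparing s^2 + 4.5s + 225 to s^2 + 2ζωₙs + ωₙ²: ωₙ = 15 rad/s and ζ = 4.5/(2·15) = 0.15.
ζωₙ = 4.5/2 = 2.25, so ω_d = ωₙ√(1−ζ²) = √(ωₙ² − (ζωₙ)²) = √(225 − 2.25²) = √219.9375 ≈ 14.83 rad/s.
t_p = π/ω_d = π/14.83 ≈ 0.2118 s.

t_p ≈ 0.2118 s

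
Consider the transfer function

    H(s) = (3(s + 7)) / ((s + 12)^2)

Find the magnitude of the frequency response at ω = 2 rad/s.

Substitute s = j2: numerator = 21 + j6, denominator = 140 + j48.
|H(j2)| = |21 + j6| / |140 + j48| = 21.840 / 148 ≈ 0.1476.

|H(j2)| ≈ 0.1476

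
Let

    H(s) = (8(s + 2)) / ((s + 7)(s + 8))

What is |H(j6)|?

Substitute s = j6: numerator = 16 + j48, denominator = 20 + j90.
|H(j6)| = |16 + j48| / |20 + j90| = 50.596 / 92.195 ≈ 0.5488.

|H(j6)| ≈ 0.5488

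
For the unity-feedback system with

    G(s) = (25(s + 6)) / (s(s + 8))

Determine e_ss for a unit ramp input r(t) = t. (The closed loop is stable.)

e_ss = 0.05333

G(s) has one pole at the origin.
This is a Type 1 system. Kv = lim_{s→0} s·G(s) = 150/8 = 75/4.
e_ss = 1/Kv = 1/(75/4) = 4/75 ≈ 0.05333.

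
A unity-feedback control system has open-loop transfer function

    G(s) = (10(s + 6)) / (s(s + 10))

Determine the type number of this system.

Type 1

The denominator has 1 factor of s at the origin (free integrator), so this is a Type 1 system.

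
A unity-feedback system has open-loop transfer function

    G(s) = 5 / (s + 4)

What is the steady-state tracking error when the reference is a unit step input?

e_ss = 0.4444

G(s) has no poles at the origin.
This is a Type 0 system. Kp = lim_{s→0} G(s) = 5/4.
e_ss = 1/(1 + Kp) = 1/(1 + 5/4) = 4/9 ≈ 0.4444.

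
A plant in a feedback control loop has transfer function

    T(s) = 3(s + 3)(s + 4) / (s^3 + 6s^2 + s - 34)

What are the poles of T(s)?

s = -4 + j, -4 - j, 2

The poles are the roots of the denominator s^3 + 6s^2 + s - 34 = 0.
Trying s = 2: the polynomial evaluates to 0, so (s - 2) is a factor.
Dividing out leaves s^2 + 8s + 17 = 0.
The quadratic formula then gives s = -4 ± 1j.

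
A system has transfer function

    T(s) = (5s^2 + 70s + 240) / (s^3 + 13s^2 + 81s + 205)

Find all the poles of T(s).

The poles are the roots of the denominator s^3 + 13s^2 + 81s + 205 = 0.
Trying s = -5: the polynomial evaluates to 0, so (s + 5) is a factor.
Dividing out leaves s^2 + 8s + 41 = 0.
The quadratic formula then gives s = -4 ± 5j.

s = -4 + 5j, -4 - 5j, -5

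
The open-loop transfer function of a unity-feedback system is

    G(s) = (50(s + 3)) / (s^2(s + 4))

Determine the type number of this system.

Type 2

The denominator has 2 factors of s at the origin (free integrators), so this is a Type 2 system.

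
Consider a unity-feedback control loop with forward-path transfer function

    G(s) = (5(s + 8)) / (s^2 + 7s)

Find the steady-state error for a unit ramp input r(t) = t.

e_ss = 0.1750

G(s) has one pole at the origin.
This is a Type 1 system. Kv = lim_{s→0} s·G(s) = 40/7.
e_ss = 1/Kv = 1/(40/7) = 7/40 ≈ 0.1750.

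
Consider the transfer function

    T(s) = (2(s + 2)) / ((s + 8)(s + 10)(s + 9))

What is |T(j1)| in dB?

|T(j1)|_dB ≈ -44.3 dB

Substitute s = j1: numerator = 4 + j2, denominator = 693 + j241.
|T(j1)| = |4 + j2| / |693 + j241| = 4.4721 / 733.71 ≈ 0.006095.
In decibels: 20·log₁₀(0.006095) ≈ -44.3 dB.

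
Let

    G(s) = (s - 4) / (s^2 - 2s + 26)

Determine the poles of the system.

The poles are the roots of the denominator s^2 - 2s + 26 = 0.
Using the quadratic formula: s = (2 ± √(-100))/2 = 1 ± 5j.

s = 1 ± 5j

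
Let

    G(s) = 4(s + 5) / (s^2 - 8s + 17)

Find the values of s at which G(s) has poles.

s = 4 + j, 4 - j

The poles are the roots of the denominator s^2 - 8s + 17 = 0.
Using the quadratic formula: s = (8 ± √(-4))/2 = 4 ± 1j.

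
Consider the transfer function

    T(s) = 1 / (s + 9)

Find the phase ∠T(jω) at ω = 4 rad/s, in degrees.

At s = j4: numerator = 1, denominator = 9 + j4.
∠T = ∠num − ∠den = 0° − (23.962°) = -23.96°.

∠T(j4) ≈ -23.96°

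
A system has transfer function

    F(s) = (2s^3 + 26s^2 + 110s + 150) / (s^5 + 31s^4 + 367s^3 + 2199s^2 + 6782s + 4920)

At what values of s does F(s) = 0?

Set the numerator to zero: 2s^3 + 26s^2 + 110s + 150 = 0, i.e. 2·(s^3 + 13s^2 + 55s + 75) = 0.
Factoring: (s + 3)(s + 5)^2 = 0.

s = -3, -5, -5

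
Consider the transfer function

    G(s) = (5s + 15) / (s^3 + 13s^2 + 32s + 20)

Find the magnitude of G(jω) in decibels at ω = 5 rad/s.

|G(j5)|_dB ≈ -20.4 dB

Substitute s = j5: numerator = 15 + j25, denominator = -305 + j35.
|G(j5)| = |15 + j25| / |-305 + j35| = 29.155 / 307.00 ≈ 0.09497.
In decibels: 20·log₁₀(0.09497) ≈ -20.4 dB.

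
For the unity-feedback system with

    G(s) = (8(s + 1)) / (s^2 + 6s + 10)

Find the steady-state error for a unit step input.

G(s) has no poles at the origin.
This is a Type 0 system. Kp = lim_{s→0} G(s) = 8/10 = 4/5.
e_ss = 1/(1 + Kp) = 1/(1 + 4/5) = 5/9 ≈ 0.5556.

e_ss = 0.5556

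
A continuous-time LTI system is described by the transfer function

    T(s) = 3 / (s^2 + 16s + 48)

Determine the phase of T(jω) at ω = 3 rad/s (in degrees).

∠T(j3) ≈ -50.91°

At s = j3: numerator = 3, denominator = 39 + j48.
∠T = ∠num − ∠den = 0° − (50.906°) = -50.91°.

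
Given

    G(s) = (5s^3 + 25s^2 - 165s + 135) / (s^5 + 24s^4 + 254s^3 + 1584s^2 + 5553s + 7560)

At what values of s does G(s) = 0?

s = 1, -9, 3

Set the numerator to zero: 5s^3 + 25s^2 - 165s + 135 = 0, i.e. 5·(s^3 + 5s^2 - 33s + 27) = 0.
Factoring: (s - 1)(s + 9)(s - 3) = 0.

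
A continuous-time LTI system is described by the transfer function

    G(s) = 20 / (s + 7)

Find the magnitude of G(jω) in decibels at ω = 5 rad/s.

|G(j5)|_dB ≈ 7.33 dB

Substitute s = j5: numerator = 20, denominator = 7 + j5.
|G(j5)| = |20| / |7 + j5| = 20 / 8.6023 ≈ 2.325.
In decibels: 20·log₁₀(2.325) ≈ 7.33 dB.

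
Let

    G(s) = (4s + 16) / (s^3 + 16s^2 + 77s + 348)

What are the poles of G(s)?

s = -2 ± 5j, -12

The poles are the roots of the denominator s^3 + 16s^2 + 77s + 348 = 0.
Trying s = -12: the polynomial evaluates to 0, so (s + 12) is a factor.
Dividing out leaves s^2 + 4s + 29 = 0.
The quadratic formula then gives s = -2 ± 5j.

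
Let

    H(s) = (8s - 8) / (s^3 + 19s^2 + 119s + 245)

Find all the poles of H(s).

The poles are the roots of the denominator s^3 + 19s^2 + 119s + 245 = 0.
Trying s = -5: the polynomial evaluates to 0, so (s + 5) is a factor.
Dividing out leaves s^2 + 14s + 49 = 0.
Factoring the quadratic: (s + 7)^2 = 0.

s = -5, -7, -7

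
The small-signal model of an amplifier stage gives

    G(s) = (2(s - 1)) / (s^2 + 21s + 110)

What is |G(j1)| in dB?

Substitute s = j1: numerator = -2 + j2, denominator = 109 + j21.
|G(j1)| = |-2 + j2| / |109 + j21| = 2.8284 / 111.00 ≈ 0.02548.
In decibels: 20·log₁₀(0.02548) ≈ -31.9 dB.

|G(j1)|_dB ≈ -31.9 dB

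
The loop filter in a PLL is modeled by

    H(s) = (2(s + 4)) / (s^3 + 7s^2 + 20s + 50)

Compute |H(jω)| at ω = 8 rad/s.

Substitute s = j8: numerator = 8 + j16, denominator = -398 - j352.
|H(j8)| = |8 + j16| / |-398 - j352| = 17.889 / 531.33 ≈ 0.03367.

|H(j8)| ≈ 0.03367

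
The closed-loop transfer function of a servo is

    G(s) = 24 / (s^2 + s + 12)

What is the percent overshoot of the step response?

%OS ≈ 63.2%

Comparing s^2 + s + 12 to s^2 + 2ζωₙs + ωₙ²: ωₙ = √12 ≈ 3.464 rad/s and ζ = 1/(2·√12) ≈ 0.1443.
%OS = 100·exp(−πζ/√(1−ζ²)) = 100·exp(−π·0.1443/√(1−0.1443²)) ≈ 63.2%.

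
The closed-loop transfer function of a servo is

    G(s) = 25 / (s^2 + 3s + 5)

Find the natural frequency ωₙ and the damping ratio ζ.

ωₙ ≈ 2.236 rad/s, ζ ≈ 0.6708

Compare the denominator to the standard form s^2 + 2ζωₙs + ωₙ².
ωₙ² = 5, so ωₙ = √5 ≈ 2.236 rad/s.
2ζωₙ = 3, so ζ = 3/(2·√5) ≈ 0.6708.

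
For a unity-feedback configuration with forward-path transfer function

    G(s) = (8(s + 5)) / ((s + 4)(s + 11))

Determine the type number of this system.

Type 0

The denominator has no factor of s at the origin — no free integrator — so this is a Type 0 system.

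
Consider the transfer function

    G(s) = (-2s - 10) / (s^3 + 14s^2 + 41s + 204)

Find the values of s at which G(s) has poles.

The poles are the roots of the denominator s^3 + 14s^2 + 41s + 204 = 0.
Trying s = -12: the polynomial evaluates to 0, so (s + 12) is a factor.
Dividing out leaves s^2 + 2s + 17 = 0.
The quadratic formula then gives s = -1 ± 4j.

s = -12, -1 ± 4j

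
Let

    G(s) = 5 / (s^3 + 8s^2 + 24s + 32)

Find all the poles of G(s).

s = -2 + 2j, -2 - 2j, -4

The poles are the roots of the denominator s^3 + 8s^2 + 24s + 32 = 0.
Trying s = -4: the polynomial evaluates to 0, so (s + 4) is a factor.
Dividing out leaves s^2 + 4s + 8 = 0.
The quadratic formula then gives s = -2 ± 2j.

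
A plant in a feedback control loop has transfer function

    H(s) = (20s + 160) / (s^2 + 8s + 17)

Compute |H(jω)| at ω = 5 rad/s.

|H(j5)| ≈ 4.625

Substitute s = j5: numerator = 160 + j100, denominator = -8 + j40.
|H(j5)| = |160 + j100| / |-8 + j40| = 188.68 / 40.792 ≈ 4.625.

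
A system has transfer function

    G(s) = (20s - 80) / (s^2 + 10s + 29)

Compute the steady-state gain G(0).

Set s = 0: G(0) = (-80) / (29) = -80/29.

G(0) = -80/29 ≈ -2.759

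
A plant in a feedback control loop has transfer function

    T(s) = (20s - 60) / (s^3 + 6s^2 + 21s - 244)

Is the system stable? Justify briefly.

unstable

The denominator s^3 + 6s^2 + 21s - 244 factors as (s^2 + 10s + 61)(s - 4), giving poles at s = -5 ± 6j, 4.
Since the pole(s) at s = 4 lie in the right half-plane, the system is unstable.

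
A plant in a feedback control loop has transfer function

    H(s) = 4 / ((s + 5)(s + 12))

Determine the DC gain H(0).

Set s = 0: H(0) = (4) / (60) = 1/15.

H(0) = 1/15 ≈ 0.06667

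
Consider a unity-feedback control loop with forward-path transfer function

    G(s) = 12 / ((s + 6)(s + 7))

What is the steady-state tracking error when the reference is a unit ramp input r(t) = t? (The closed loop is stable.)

e_ss = ∞

G(s) has no poles at the origin.
This is a Type 0 system; Kv = lim_{s→0} s·G(s) = 0, so the steady-state error for a ramp input is infinite.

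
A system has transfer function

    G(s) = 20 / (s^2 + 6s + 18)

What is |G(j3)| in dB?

|G(j3)|_dB ≈ -0.0540 dB

Substitute s = j3: numerator = 20, denominator = 9 + j18.
|G(j3)| = |20| / |9 + j18| = 20 / 20.125 ≈ 0.9938.
In decibels: 20·log₁₀(0.9938) ≈ -0.0540 dB.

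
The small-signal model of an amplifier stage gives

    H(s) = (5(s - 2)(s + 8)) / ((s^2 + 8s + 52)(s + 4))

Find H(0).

At s = 0 each factor (s + a) contributes a and each (s^2 + bs + c) contributes c.
H(0) = 5·(-2) · (8) / ((52) · (4)) = -80/208 = -5/13.

H(0) = -5/13 ≈ -0.3846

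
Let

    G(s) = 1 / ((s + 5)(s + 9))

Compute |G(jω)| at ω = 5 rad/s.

Substitute s = j5: numerator = 1, denominator = 20 + j70.
|G(j5)| = |1| / |20 + j70| = 1 / 72.801 ≈ 0.01374.

|G(j5)| ≈ 0.01374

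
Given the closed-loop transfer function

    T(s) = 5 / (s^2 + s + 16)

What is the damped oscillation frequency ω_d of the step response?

Comparing s^2 + s + 16 to s^2 + 2ζωₙs + ωₙ²: ωₙ = 4 rad/s and ζ = 1/(2·4) = 0.125.
ζωₙ = 1/2 = 0.5, so ω_d = ωₙ√(1−ζ²) = √(ωₙ² − (ζωₙ)²) = √(16 − 0.5²) = √15.75 ≈ 3.969 rad/s.

ω_d ≈ 3.969 rad/s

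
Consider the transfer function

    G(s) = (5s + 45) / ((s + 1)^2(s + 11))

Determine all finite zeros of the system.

s = -9

Set the numerator to zero: 5s + 45 = 0, i.e. 5·(s + 9) = 0.
So s = -9.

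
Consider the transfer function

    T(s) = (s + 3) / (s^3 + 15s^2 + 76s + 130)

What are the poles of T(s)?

s = -5 + j, -5 - j, -5

The poles are the roots of the denominator s^3 + 15s^2 + 76s + 130 = 0.
Trying s = -5: the polynomial evaluates to 0, so (s + 5) is a factor.
Dividing out leaves s^2 + 10s + 26 = 0.
The quadratic formula then gives s = -5 ± 1j.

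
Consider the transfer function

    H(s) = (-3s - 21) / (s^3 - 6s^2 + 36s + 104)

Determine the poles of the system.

s = 4 ± 6j, -2

The poles are the roots of the denominator s^3 - 6s^2 + 36s + 104 = 0.
Trying s = -2: the polynomial evaluates to 0, so (s + 2) is a factor.
Dividing out leaves s^2 - 8s + 52 = 0.
The quadratic formula then gives s = 4 ± 6j.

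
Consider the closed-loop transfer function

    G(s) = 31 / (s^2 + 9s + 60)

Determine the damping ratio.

ζ ≈ 0.5809

Compare the denominator to the standard form s^2 + 2ζωₙs + ωₙ².
ωₙ² = 60, so ωₙ = √60 ≈ 7.746 rad/s.
2ζωₙ = 9, so ζ = 9/(2·√60) ≈ 0.5809.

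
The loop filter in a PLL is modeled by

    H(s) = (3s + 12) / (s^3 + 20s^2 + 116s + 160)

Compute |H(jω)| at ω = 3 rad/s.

|H(j3)| ≈ 0.04664

Substitute s = j3: numerator = 12 + j9, denominator = -20 + j321.
|H(j3)| = |12 + j9| / |-20 + j321| = 15 / 321.62 ≈ 0.04664.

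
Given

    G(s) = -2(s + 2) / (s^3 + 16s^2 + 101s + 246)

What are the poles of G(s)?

The poles are the roots of the denominator s^3 + 16s^2 + 101s + 246 = 0.
Trying s = -6: the polynomial evaluates to 0, so (s + 6) is a factor.
Dividing out leaves s^2 + 10s + 41 = 0.
The quadratic formula then gives s = -5 ± 4j.

s = -6, -5 + 4j, -5 - 4j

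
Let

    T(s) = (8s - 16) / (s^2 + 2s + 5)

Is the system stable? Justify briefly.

stable

The denominator s^2 + 2s + 5 factors as (s^2 + 2s + 5), giving poles at s = -1 ± 2j.
Since all poles lie strictly in the left half-plane, the system is stable.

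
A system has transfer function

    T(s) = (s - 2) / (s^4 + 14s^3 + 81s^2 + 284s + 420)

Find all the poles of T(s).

s = -2 + 4j, -2 - 4j, -7, -3

The poles are the roots of the denominator s^4 + 14s^3 + 81s^2 + 284s + 420 = 0.
Trying s = -7: the polynomial evaluates to 0, so (s + 7) is a factor.
Dividing out leaves s^3 + 7s^2 + 32s + 60 = 0.
This factors further as (s^2 + 4s + 20)(s + 3) = 0.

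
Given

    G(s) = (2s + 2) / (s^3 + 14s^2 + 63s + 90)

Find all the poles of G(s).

s = -6, -3, -5

The poles are the roots of the denominator s^3 + 14s^2 + 63s + 90 = 0.
Trying s = -6: the polynomial evaluates to 0, so (s + 6) is a factor.
Dividing out leaves s^2 + 8s + 15 = 0.
Factoring the quadratic: (s + 3)(s + 5) = 0.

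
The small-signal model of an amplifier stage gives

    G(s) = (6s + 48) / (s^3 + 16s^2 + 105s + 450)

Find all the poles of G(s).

The poles are the roots of the denominator s^3 + 16s^2 + 105s + 450 = 0.
Trying s = -10: the polynomial evaluates to 0, so (s + 10) is a factor.
Dividing out leaves s^2 + 6s + 45 = 0.
The quadratic formula then gives s = -3 ± 6j.

s = -3 + 6j, -3 - 6j, -10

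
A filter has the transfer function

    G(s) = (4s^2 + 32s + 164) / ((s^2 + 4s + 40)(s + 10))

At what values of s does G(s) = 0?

Set the numerator to zero: 4s^2 + 32s + 164 = 0, i.e. 4·(s^2 + 8s + 41) = 0.
Factoring: (s^2 + 8s + 41) = 0.

s = -4 + 5j, -4 - 5j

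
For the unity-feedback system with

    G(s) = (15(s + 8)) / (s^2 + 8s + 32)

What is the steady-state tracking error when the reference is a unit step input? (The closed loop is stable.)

e_ss = 0.2105

G(s) has no poles at the origin.
This is a Type 0 system. Kp = lim_{s→0} G(s) = 120/32 = 15/4.
e_ss = 1/(1 + Kp) = 1/(1 + 15/4) = 4/19 ≈ 0.2105.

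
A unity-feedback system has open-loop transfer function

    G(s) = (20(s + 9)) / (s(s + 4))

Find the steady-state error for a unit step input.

e_ss = 0

G(s) has one pole at the origin.
This is a Type 1 system; for a step input the steady-state error is zero.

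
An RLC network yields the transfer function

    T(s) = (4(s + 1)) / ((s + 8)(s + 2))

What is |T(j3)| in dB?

Substitute s = j3: numerator = 4 + j12, denominator = 7 + j30.
|T(j3)| = |4 + j12| / |7 + j30| = 12.649 / 30.806 ≈ 0.4106.
In decibels: 20·log₁₀(0.4106) ≈ -7.73 dB.

|T(j3)|_dB ≈ -7.73 dB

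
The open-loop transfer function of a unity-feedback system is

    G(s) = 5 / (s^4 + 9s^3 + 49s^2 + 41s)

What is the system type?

Factor s from the denominator: s^4 + 9s^3 + 49s^2 + 41s = s·(s^3 + 9s^2 + 49s + 41).
There is 1 pole at the origin, so the system is Type 1.

Type 1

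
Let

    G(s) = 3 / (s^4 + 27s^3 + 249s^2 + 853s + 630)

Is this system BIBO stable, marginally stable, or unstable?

The denominator s^4 + 27s^3 + 249s^2 + 853s + 630 factors as (s + 10)(s + 7)(s + 1)(s + 9), giving poles at s = -10, -7, -1, -9.
Since all poles lie strictly in the left half-plane, the system is stable.

stable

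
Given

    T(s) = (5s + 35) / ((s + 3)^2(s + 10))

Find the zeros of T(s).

Set the numerator to zero: 5s + 35 = 0, i.e. 5·(s + 7) = 0.
So s = -7.

s = -7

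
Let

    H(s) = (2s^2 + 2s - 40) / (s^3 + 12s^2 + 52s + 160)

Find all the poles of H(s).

The poles are the roots of the denominator s^3 + 12s^2 + 52s + 160 = 0.
Trying s = -8: the polynomial evaluates to 0, so (s + 8) is a factor.
Dividing out leaves s^2 + 4s + 20 = 0.
The quadratic formula then gives s = -2 ± 4j.

s = -8, -2 + 4j, -2 - 4j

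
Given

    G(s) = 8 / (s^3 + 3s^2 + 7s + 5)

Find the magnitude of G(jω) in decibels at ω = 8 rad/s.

Substitute s = j8: numerator = 8, denominator = -187 - j456.
|G(j8)| = |8| / |-187 - j456| = 8 / 492.85 ≈ 0.01623.
In decibels: 20·log₁₀(0.01623) ≈ -35.8 dB.

|G(j8)|_dB ≈ -35.8 dB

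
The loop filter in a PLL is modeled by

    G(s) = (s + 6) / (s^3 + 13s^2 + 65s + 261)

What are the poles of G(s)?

s = -2 ± 5j, -9

The poles are the roots of the denominator s^3 + 13s^2 + 65s + 261 = 0.
Trying s = -9: the polynomial evaluates to 0, so (s + 9) is a factor.
Dividing out leaves s^2 + 4s + 29 = 0.
The quadratic formula then gives s = -2 ± 5j.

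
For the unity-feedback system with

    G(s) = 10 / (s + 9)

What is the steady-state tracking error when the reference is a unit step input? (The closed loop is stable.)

e_ss = 0.4737

G(s) has no poles at the origin.
This is a Type 0 system. Kp = lim_{s→0} G(s) = 10/9.
e_ss = 1/(1 + Kp) = 1/(1 + 10/9) = 9/19 ≈ 0.4737.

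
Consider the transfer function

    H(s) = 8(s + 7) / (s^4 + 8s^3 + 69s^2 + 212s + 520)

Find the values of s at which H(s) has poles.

The poles are the roots of the denominator s^4 + 8s^3 + 69s^2 + 212s + 520 = 0.
No real roots exist; factor into two real quadratics: (s^2 + 4s + 13)(s^2 + 4s + 40) = 0.
Each quadratic gives a conjugate pair via the quadratic formula.

s = -2 + 3j, -2 - 3j, -2 + 6j, -2 - 6j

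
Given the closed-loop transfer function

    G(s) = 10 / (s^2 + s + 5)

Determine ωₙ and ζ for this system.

Compare the denominator to the standard form s^2 + 2ζωₙs + ωₙ².
ωₙ² = 5, so ωₙ = √5 ≈ 2.236 rad/s.
2ζωₙ = 1, so ζ = 1/(2·√5) ≈ 0.2236.

ωₙ ≈ 2.236 rad/s, ζ ≈ 0.2236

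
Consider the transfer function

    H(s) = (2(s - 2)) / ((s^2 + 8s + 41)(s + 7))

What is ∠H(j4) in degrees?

∠H(j4) ≈ 34.82°

At s = j4: numerator = -4 + j8, denominator = 47 + j324.
∠H = ∠num − ∠den = 116.57° − (81.746°) = 34.82°.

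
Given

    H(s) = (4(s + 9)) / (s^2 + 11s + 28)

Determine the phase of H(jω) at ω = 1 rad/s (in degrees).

At s = j1: numerator = 36 + j4, denominator = 27 + j11.
∠H = ∠num − ∠den = 6.3402° − (22.166°) = -15.83°.

∠H(j1) ≈ -15.83°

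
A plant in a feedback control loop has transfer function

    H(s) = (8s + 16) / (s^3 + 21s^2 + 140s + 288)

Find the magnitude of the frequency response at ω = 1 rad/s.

Substitute s = j1: numerator = 16 + j8, denominator = 267 + j139.
|H(j1)| = |16 + j8| / |267 + j139| = 17.889 / 301.01 ≈ 0.05943.

|H(j1)| ≈ 0.05943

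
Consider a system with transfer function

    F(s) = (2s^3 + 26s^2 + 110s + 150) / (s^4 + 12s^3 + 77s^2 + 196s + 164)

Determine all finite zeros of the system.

s = -5, -5, -3

Set the numerator to zero: 2s^3 + 26s^2 + 110s + 150 = 0, i.e. 2·(s^3 + 13s^2 + 55s + 75) = 0.
Factoring: (s + 5)^2(s + 3) = 0.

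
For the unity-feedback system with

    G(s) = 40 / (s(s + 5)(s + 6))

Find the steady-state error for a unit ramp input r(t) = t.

e_ss = 0.7500

G(s) has one pole at the origin.
This is a Type 1 system. Kv = lim_{s→0} s·G(s) = 40/30 = 4/3.
e_ss = 1/Kv = 1/(4/3) = 3/4 ≈ 0.7500.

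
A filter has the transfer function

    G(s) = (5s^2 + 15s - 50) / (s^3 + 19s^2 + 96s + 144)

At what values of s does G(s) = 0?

Set the numerator to zero: 5s^2 + 15s - 50 = 0, i.e. 5·(s^2 + 3s - 10) = 0.
Factoring: (s + 5)(s - 2) = 0.

s = -5, 2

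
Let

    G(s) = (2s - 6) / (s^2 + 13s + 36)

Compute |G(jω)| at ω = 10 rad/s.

|G(j10)| ≈ 0.1441

Substitute s = j10: numerator = -6 + j20, denominator = -64 + j130.
|G(j10)| = |-6 + j20| / |-64 + j130| = 20.881 / 144.90 ≈ 0.1441.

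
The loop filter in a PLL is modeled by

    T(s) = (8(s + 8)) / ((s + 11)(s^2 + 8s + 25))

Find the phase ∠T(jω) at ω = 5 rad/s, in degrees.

At s = j5: numerator = 64 + j40, denominator = -200 + j440.
∠T = ∠num − ∠den = 32.005° − (114.44°) = -82.44°.

∠T(j5) ≈ -82.44°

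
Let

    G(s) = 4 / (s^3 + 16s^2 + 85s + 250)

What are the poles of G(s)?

s = -3 + 4j, -3 - 4j, -10

The poles are the roots of the denominator s^3 + 16s^2 + 85s + 250 = 0.
Trying s = -10: the polynomial evaluates to 0, so (s + 10) is a factor.
Dividing out leaves s^2 + 6s + 25 = 0.
The quadratic formula then gives s = -3 ± 4j.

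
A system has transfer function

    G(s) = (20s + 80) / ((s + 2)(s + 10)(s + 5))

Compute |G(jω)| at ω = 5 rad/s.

|G(j5)| ≈ 0.3008

Substitute s = j5: numerator = 80 + j100, denominator = -325 + j275.
|G(j5)| = |80 + j100| / |-325 + j275| = 128.06 / 425.73 ≈ 0.3008.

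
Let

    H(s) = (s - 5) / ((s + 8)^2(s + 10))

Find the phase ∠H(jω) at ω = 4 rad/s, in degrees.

At s = j4: numerator = -5 + j4, denominator = 224 + j832.
∠H = ∠num − ∠den = 141.34° − (74.932°) = 66.41°.

∠H(j4) ≈ 66.41°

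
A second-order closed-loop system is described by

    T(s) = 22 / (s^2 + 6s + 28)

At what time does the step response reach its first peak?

Comparing s^2 + 6s + 28 to s^2 + 2ζωₙs + ωₙ²: ωₙ = √28 ≈ 5.292 rad/s and ζ = 6/(2·√28) ≈ 0.5669.
ζωₙ = 6/2 = 3, so ω_d = ωₙ√(1−ζ²) = √(ωₙ² − (ζωₙ)²) = √(28 − 3²) = √19 ≈ 4.359 rad/s.
t_p = π/ω_d = π/4.359 ≈ 0.7207 s.

t_p ≈ 0.7207 s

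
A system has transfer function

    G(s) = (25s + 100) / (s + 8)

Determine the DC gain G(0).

Set s = 0: G(0) = (100) / (8) = 25/2.

G(0) = 25/2 ≈ 12.50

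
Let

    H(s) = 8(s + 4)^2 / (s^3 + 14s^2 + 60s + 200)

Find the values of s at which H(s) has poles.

The poles are the roots of the denominator s^3 + 14s^2 + 60s + 200 = 0.
Trying s = -10: the polynomial evaluates to 0, so (s + 10) is a factor.
Dividing out leaves s^2 + 4s + 20 = 0.
The quadratic formula then gives s = -2 ± 4j.

s = -2 + 4j, -2 - 4j, -10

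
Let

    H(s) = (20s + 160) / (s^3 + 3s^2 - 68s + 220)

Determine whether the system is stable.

unstable

The denominator s^3 + 3s^2 - 68s + 220 factors as (s + 11)(s^2 - 8s + 20), giving poles at s = -11, 4 + 2j, 4 - 2j.
Since the pole(s) at s = 4 + 2j, 4 - 2j lie in the right half-plane, the system is unstable.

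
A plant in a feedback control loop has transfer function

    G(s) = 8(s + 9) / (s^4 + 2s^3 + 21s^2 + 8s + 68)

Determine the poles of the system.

s = 2j, -2j, -1 + 4j, -1 - 4j

The poles are the roots of the denominator s^4 + 2s^3 + 21s^2 + 8s + 68 = 0.
No real roots exist; factor into two real quadratics: (s^2 + 4)(s^2 + 2s + 17) = 0.
Each quadratic gives a conjugate pair via the quadratic formula.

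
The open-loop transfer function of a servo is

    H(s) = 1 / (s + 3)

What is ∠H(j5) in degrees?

At s = j5: numerator = 1, denominator = 3 + j5.
∠H = ∠num − ∠den = 0° − (59.036°) = -59.04°.

∠H(j5) ≈ -59.04°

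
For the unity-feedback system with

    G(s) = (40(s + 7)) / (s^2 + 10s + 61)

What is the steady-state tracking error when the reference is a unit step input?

G(s) has no poles at the origin.
This is a Type 0 system. Kp = lim_{s→0} G(s) = 280/61.
e_ss = 1/(1 + Kp) = 1/(1 + 280/61) = 61/341 ≈ 0.1789.

e_ss = 0.1789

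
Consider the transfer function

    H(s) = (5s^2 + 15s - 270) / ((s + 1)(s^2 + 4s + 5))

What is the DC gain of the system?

Set s = 0: H(0) = (-270) / (5) = -54.

H(0) = -54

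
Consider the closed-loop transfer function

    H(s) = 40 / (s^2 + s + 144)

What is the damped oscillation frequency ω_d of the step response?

Comparing s^2 + s + 144 to s^2 + 2ζωₙs + ωₙ²: ωₙ = 12 rad/s and ζ = 1/(2·12) ≈ 0.04167.
ζωₙ = 1/2 = 0.5, so ω_d = ωₙ√(1−ζ²) = √(ωₙ² − (ζωₙ)²) = √(144 − 0.5²) = √143.75 ≈ 11.99 rad/s.

ω_d ≈ 11.99 rad/s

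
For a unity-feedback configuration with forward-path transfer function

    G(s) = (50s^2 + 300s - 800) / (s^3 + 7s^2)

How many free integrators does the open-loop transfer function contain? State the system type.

Factor s from the denominator: s^3 + 7s^2 = s^2·(s + 7).
There are 2 poles at the origin, so the system is Type 2.

Type 2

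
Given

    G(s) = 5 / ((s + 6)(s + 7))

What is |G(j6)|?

Substitute s = j6: numerator = 5, denominator = 6 + j78.
|G(j6)| = |5| / |6 + j78| = 5 / 78.230 ≈ 0.06391.

|G(j6)| ≈ 0.06391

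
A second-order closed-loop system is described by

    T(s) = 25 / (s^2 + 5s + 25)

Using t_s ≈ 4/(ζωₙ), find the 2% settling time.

Comparing s^2 + 5s + 25 to s^2 + 2ζωₙs + ωₙ²: ωₙ = 5 rad/s and ζ = 5/(2·5) = 0.5.
ζωₙ = 5/2 = 2.5, so t_s ≈ 4/(ζωₙ) = 4/2.5 = 1.600 s.

t_s ≈ 1.600 s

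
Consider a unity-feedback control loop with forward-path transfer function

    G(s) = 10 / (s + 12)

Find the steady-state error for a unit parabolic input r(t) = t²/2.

G(s) has no poles at the origin.
This is a Type 0 system; Ka = lim_{s→0} s^2·G(s) = 0, so the steady-state error for a parabola input is infinite.

e_ss = ∞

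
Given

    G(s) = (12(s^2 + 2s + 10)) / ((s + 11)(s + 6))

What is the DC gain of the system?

At s = 0 each factor (s + a) contributes a and each (s^2 + bs + c) contributes c.
G(0) = 12·(10) / ((11) · (6)) = 120/66 = 20/11.

G(0) = 20/11 ≈ 1.818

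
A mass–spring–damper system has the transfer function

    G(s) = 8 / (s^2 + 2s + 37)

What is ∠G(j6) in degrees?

At s = j6: numerator = 8, denominator = 1 + j12.
∠G = ∠num − ∠den = 0° − (85.236°) = -85.24°.

∠G(j6) ≈ -85.24°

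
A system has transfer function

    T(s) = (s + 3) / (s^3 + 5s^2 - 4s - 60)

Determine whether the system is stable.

unstable

The denominator s^3 + 5s^2 - 4s - 60 factors as (s^2 + 8s + 20)(s - 3), giving poles at s = -4 + 2j, -4 - 2j, 3.
Since the pole(s) at s = 3 lie in the right half-plane, the system is unstable.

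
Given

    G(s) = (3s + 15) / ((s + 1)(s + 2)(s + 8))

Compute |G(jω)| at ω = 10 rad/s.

Substitute s = j10: numerator = 15 + j30, denominator = -1084 - j740.
|G(j10)| = |15 + j30| / |-1084 - j740| = 33.541 / 1312.5 ≈ 0.02556.

|G(j10)| ≈ 0.02556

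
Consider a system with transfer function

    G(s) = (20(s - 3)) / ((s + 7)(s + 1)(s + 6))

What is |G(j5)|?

Substitute s = j5: numerator = -60 + j100, denominator = -308 + j150.
|G(j5)| = |-60 + j100| / |-308 + j150| = 116.62 / 342.58 ≈ 0.3404.

|G(j5)| ≈ 0.3404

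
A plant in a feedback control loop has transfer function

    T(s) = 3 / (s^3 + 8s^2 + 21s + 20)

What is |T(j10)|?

Substitute s = j10: numerator = 3, denominator = -780 - j790.
|T(j10)| = |3| / |-780 - j790| = 3 / 1110.2 ≈ 0.002702.

|T(j10)| ≈ 0.002702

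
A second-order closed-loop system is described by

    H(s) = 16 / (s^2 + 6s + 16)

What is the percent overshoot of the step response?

%OS ≈ 2.84%

Comparing s^2 + 6s + 16 to s^2 + 2ζωₙs + ωₙ²: ωₙ = 4 rad/s and ζ = 6/(2·4) = 0.75.
%OS = 100·exp(−πζ/√(1−ζ²)) = 100·exp(−π·0.75/√(1−0.75²)) ≈ 2.84%.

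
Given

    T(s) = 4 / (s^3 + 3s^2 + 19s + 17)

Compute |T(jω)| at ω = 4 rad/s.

|T(j4)| ≈ 0.1203

Substitute s = j4: numerator = 4, denominator = -31 + j12.
|T(j4)| = |4| / |-31 + j12| = 4 / 33.242 ≈ 0.1203.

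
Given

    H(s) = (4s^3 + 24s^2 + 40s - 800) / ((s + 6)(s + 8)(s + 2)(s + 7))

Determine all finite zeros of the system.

Set the numerator to zero: 4s^3 + 24s^2 + 40s - 800 = 0, i.e. 4·(s^3 + 6s^2 + 10s - 200) = 0.
Factoring: (s - 4)(s^2 + 10s + 50) = 0.

s = 4, -5 ± 5j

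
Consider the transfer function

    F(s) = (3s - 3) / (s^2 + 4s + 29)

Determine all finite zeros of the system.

s = 1

Set the numerator to zero: 3s - 3 = 0, i.e. 3·(s - 1) = 0.
So s = 1.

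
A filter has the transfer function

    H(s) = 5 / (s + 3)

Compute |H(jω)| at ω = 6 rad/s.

Substitute s = j6: numerator = 5, denominator = 3 + j6.
|H(j6)| = |5| / |3 + j6| = 5 / 6.7082 ≈ 0.7454.

|H(j6)| ≈ 0.7454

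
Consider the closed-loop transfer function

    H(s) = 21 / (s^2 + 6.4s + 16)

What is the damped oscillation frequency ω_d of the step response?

ω_d = 2.400 rad/s

Comparing s^2 + 6.4s + 16 to s^2 + 2ζωₙs + ωₙ²: ωₙ = 4 rad/s and ζ = 6.4/(2·4) = 0.8.
ζωₙ = 6.4/2 = 3.2, so ω_d = ωₙ√(1−ζ²) = √(ωₙ² − (ζωₙ)²) = √(16 − 3.2²) = √5.76 = 2.400 rad/s.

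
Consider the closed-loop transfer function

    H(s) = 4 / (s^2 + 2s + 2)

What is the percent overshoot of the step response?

Comparing s^2 + 2s + 2 to s^2 + 2ζωₙs + ωₙ²: ωₙ = √2 ≈ 1.414 rad/s and ζ = 2/(2·√2) ≈ 0.7071.
%OS = 100·exp(−πζ/√(1−ζ²)) = 100·exp(−π·0.7071/√(1−0.7071²)) ≈ 4.32%.

%OS ≈ 4.32%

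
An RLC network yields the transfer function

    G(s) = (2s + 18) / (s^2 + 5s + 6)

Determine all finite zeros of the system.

Set the numerator to zero: 2s + 18 = 0, i.e. 2·(s + 9) = 0.
So s = -9.

s = -9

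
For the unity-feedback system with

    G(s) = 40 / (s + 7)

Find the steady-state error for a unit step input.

G(s) has no poles at the origin.
This is a Type 0 system. Kp = lim_{s→0} G(s) = 40/7.
e_ss = 1/(1 + Kp) = 1/(1 + 40/7) = 7/47 ≈ 0.1489.

e_ss = 0.1489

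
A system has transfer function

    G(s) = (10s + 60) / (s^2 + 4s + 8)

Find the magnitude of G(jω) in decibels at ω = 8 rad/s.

Substitute s = j8: numerator = 60 + j80, denominator = -56 + j32.
|G(j8)| = |60 + j80| / |-56 + j32| = 100 / 64.498 ≈ 1.550.
In decibels: 20·log₁₀(1.550) ≈ 3.81 dB.

|G(j8)|_dB ≈ 3.81 dB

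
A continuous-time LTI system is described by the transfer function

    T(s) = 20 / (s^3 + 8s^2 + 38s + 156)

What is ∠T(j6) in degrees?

At s = j6: numerator = 20, denominator = -132 + j12.
∠T = ∠num − ∠den = 0° − (174.81°) = -174.8°.

∠T(j6) ≈ -174.8°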